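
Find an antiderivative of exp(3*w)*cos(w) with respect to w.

exp(3*w)*sin(w)/10 + 3*exp(3*w)*cos(w)/10 + C

Let I denote the integral. Integrate by parts with u = cos(w), dv = exp(3*w) dw, so v = exp(3*w)/3: I = exp(3*w)*cos(w)/3 + (1/3)·∫ exp(3*w)*sin(w) dw.
Apply parts again with u = sin(w), dv = exp(3*w) dw: ∫ exp(3*w)*sin(w) dw = exp(3*w)*sin(w)/3 − (1/3)·I. Substituting back brings back I: I = exp(3*w)*sin(w)/9 + exp(3*w)*cos(w)/3 − (1/9)·I.
Solving for I: (1 + 1/9)·I equals the remaining terms, so I = (9/10)·(exp(3*w)*sin(w)/9 + exp(3*w)*cos(w)/3).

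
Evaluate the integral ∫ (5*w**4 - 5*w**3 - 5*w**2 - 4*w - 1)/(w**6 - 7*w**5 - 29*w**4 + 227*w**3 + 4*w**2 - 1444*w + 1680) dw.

Factor the denominator: (w - 7)*(w - 4)*(w - 2)**2*(w + 3)*(w + 5).
Partial-fraction decomposition: -911/(2646*(w + 5)) + 253/(1750*(w + 3)) + 1119/(4900*(w - 2)) + 11/(350*(w - 2)**2) - 863/(756*(w - 4)) + 1252/(1125*(w - 7)).
Integrate each term; A/(w−a) gives A·log|w−a|; A/(w−a)² gives −A/(w−a).

1252*log(w - 7)/1125 - 863*log(w - 4)/756 + 1119*log(w - 2)/4900 + 253*log(w + 3)/1750 - 911*log(w + 5)/2646 - 11/(350*w - 700) + C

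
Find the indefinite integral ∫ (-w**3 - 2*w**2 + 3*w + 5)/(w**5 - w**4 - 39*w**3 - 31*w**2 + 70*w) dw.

Factor the denominator: w*(w - 7)*(w - 1)*(w + 2)*(w + 5).
Partial-fraction decomposition: 13/(216*(w + 5)) + 1/(162*(w + 2)) - 5/(108*(w - 1)) - 415/(4536*(w - 7)) + 1/(14*w).
Integrate each term: A/(w−a) contributes A·log|w−a|.

log(w)/14 - 415*log(w - 7)/4536 - 5*log(w - 1)/108 + log(w + 2)/162 + 13*log(w + 5)/216 + C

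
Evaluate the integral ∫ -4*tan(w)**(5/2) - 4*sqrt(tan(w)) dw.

-8*tan(w)**(3/2)/3 + C

Let u = tan(w), so du = (tan(w)**2 + 1) dw.
Rewriting, the integral becomes -4·∫ √u du = -4·(2/3)u^(3/2).
Substituting back, u = tan(w).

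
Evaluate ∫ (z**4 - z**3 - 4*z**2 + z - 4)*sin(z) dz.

Use integration by parts with u = z**4 - z**3 - 4*z**2 + z - 4, dv = sin(z) dz, so v = -cos(z).
Apply parts 4 times (tabular method): alternate signs, differentiate u down to 0, integrate dv up.

-z**4*cos(z) + 4*z**3*sin(z) + z**3*cos(z) - 3*z**2*sin(z) + 16*z**2*cos(z) - 32*z*sin(z) - 7*z*cos(z) + 7*sin(z) - 28*cos(z) + C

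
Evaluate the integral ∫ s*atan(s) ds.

s**2*atan(s)/2 - s/2 + atan(s)/2 + C

Use integration by parts with u = arctan(s), dv = s ds.
Then du = 1/(s**2 + 1) ds.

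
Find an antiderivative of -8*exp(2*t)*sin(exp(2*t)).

4*cos(exp(2*t)) + C

Let u = exp(2*t), so du = (2*exp(2*t)) dt.
Rewriting, the integral becomes -4·∫ sin(u) du = -4·-cos(u).
Substituting back, u = exp(2*t).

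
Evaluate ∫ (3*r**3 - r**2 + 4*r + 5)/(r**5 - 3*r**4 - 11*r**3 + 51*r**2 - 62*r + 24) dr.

Factor the denominator: (r - 3)*(r - 2)*(r - 1)**2*(r + 4).
Partial-fraction decomposition: -73/(350*(r + 4)) + 253/(100*(r - 1)) + 11/(10*(r - 1)**2) - 11/(2*(r - 2)) + 89/(28*(r - 3)).
Integrate each term; A/(r−a) gives A·log|r−a|; A/(r−a)² gives −A/(r−a).

89*log(r - 3)/28 - 11*log(r - 2)/2 + 253*log(r - 1)/100 - 73*log(r + 4)/350 - 11/(10*r - 10) + C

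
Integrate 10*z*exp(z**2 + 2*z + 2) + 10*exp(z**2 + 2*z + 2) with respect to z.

5*exp(z**2 + 2*z + 2) + C

Let u = z**2 + 2*z + 2, so du = (2*z + 2) dz.
Rewriting, the integral becomes 5·∫ e^u du = 5·e^u.
Substituting back, u = z**2 + 2*z + 2.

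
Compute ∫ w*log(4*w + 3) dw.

w**2*log(4*w + 3)/2 - w**2/4 + 3*w/8 - 9*log(4*w + 3)/32 + C

Use integration by parts with u = log(4*w + 3), dv = w dw.
Then du = 4/(4*w + 3) dw and v = w**2/2.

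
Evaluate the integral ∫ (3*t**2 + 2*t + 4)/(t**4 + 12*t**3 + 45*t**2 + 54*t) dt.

Factor the denominator: t*(t + 3)**2*(t + 6).
Partial-fraction decomposition: -50/(27*(t + 6)) + 16/(9*(t + 3)) - 25/(9*(t + 3)**2) + 2/(27*t).
Integrate each term; A/(t−a) gives A·log|t−a|; A/(t−a)² gives −A/(t−a).

2*log(t)/27 + 16*log(t + 3)/9 - 50*log(t + 6)/27 + 25/(9*t + 27) + C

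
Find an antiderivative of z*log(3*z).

z**2*(log(z) + log(3))/2 - z**2/4 + C

Use integration by parts with u = log(3*z), dv = z dz.
Then du = 1/z dz and v = z**2/2.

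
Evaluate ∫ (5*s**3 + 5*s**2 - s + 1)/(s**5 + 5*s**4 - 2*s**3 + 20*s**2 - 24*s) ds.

Factor the denominator: s*(s - 1)*(s + 6)*(s**2 + 4).
Partial-fraction decomposition: (23*s + 122)/(80*(s**2 + 4)) - 893/(1680*(s + 6)) + 2/(7*(s - 1)) - 1/(24*s).
Integrate each term; A/(s−a) gives A·log|s−a|; the (Bs+D)/(s²+p²) term gives a log and an atan.

-log(s)/24 + 2*log(s - 1)/7 - 893*log(s + 6)/1680 + 23*log(s**2 + 4)/160 + 61*atan(s/2)/80 + C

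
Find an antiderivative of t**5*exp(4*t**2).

Let u = t², du = 2t dt; rewrite as (1/2)∫ u^2·exp(4u) du.
Now integrate by parts 2 times.

(8*t**4 - 4*t**2 + 1)*exp(4*t**2)/64 + C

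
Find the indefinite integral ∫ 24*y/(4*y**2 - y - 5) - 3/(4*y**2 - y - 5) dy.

3*log(4*y**2 - y - 5) + C

Let u = 4*y**2 - y - 5, so du = (8*y - 1) dy.
Rewriting, the integral becomes 3·∫ 1/u du = 3·log(u).
Substituting back, u = 4*y**2 - y - 5.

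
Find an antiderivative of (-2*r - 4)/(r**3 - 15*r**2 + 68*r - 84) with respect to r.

-18*log(r - 7)/5 + 4*log(r - 6) - 2*log(r - 2)/5 + C

Factor the denominator: (r - 7)*(r - 6)*(r - 2).
Partial-fraction decomposition: -2/(5*(r - 2)) + 4/(r - 6) - 18/(5*(r - 7)).
Integrate each term: A/(r−a) contributes A·log|r−a|.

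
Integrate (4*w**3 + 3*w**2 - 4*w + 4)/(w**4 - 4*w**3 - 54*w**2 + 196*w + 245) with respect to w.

1495*log(w - 7)/224 - 559*log(w - 5)/144 + 7*log(w + 1)/288 + 1193*log(w + 7)/1008 + C

Factor the denominator: (w - 7)*(w - 5)*(w + 1)*(w + 7).
Partial-fraction decomposition: 1193/(1008*(w + 7)) + 7/(288*(w + 1)) - 559/(144*(w - 5)) + 1495/(224*(w - 7)).
Integrate each term: A/(w−a) contributes A·log|w−a|.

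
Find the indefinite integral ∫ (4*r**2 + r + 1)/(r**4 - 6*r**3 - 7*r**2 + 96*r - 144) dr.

Factor the denominator: (r - 4)*(r - 3)**2*(r + 4).
Partial-fraction decomposition: -61/(392*(r + 4)) - 415/(49*(r - 3)) - 40/(7*(r - 3)**2) + 69/(8*(r - 4)).
Integrate each term; A/(r−a) gives A·log|r−a|; A/(r−a)² gives −A/(r−a).

69*log(r - 4)/8 - 415*log(r - 3)/49 - 61*log(r + 4)/392 + 40/(7*r - 21) + C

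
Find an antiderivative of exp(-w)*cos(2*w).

2*exp(-w)*sin(2*w)/5 - exp(-w)*cos(2*w)/5 + C

Let I denote the integral. Integrate by parts with u = cos(2*w), dv = exp(-w) dw, so v = -exp(-w): I = -exp(-w)*cos(2*w) − 2·∫ exp(-w)*sin(2*w) dw.
Apply parts again with u = sin(2*w), dv = exp(-w) dw: ∫ exp(-w)*sin(2*w) dw = -exp(-w)*sin(2*w) + 2·I. Substituting back brings back I: I = 2*exp(-w)*sin(2*w) - exp(-w)*cos(2*w) − 4·I.
Solving for I: (1 + 4)·I equals the remaining terms, so I = (1/5)·(2*exp(-w)*sin(2*w) - exp(-w)*cos(2*w)).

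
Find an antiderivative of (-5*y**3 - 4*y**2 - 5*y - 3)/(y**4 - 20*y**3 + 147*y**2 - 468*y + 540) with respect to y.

361*log(y - 6) - 753*log(y - 5)/2 + 21*log(y - 3)/2 + 419/(y - 6) + C

Factor the denominator: (y - 6)**2*(y - 5)*(y - 3).
Partial-fraction decomposition: 21/(2*(y - 3)) - 753/(2*(y - 5)) + 361/(y - 6) - 419/(y - 6)**2.
Integrate each term; A/(y−a) gives A·log|y−a|; A/(y−a)² gives −A/(y−a).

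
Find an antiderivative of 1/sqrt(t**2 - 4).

log(t + sqrt(t**2 - 4)) + C

Substitute t = 2·sec(θ), so dt = 2·sec(θ)*tan(θ) dθ and the radical becomes sqrt(t**2 - 4) = 2·tan(θ) by the Pythagorean identity.
Integrate the resulting trig expression in θ, then back-substitute sec(θ) = t/2, tan(θ) = sqrt(t**2 - 4)/2 (absorbing any constant into C).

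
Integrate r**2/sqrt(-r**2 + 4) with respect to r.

Substitute r = 2·sin(θ), so dr = 2·cos(θ) dθ and the radical becomes sqrt(-r**2 + 4) = 2·cos(θ) by the Pythagorean identity.
Integrate the resulting trig expression in θ, then back-substitute θ = asin(r/2), sin(θ) = r/2, cos(θ) = sqrt(-r**2 + 4)/2 (absorbing any constant into C).

-r*sqrt(-r**2 + 4)/2 + 2*asin(r/2) + C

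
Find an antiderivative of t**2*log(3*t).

Use integration by parts with u = log(3*t), dv = t**2 dt.
Then du = 1/t dt and v = t**3/3.

t**3*(log(t) + log(3))/3 - t**3/9 + C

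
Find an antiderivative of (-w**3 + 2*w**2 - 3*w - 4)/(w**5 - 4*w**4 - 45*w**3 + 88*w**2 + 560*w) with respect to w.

Factor the denominator: w*(w - 7)*(w - 5)*(w + 4)**2.
Partial-fraction decomposition: 1979/(39204*(w + 4)) - 26/(99*(w + 4)**2) + 47/(405*(w - 5)) - 135/(847*(w - 7)) - 1/(140*w).
Integrate each term; A/(w−a) gives A·log|w−a|; A/(w−a)² gives −A/(w−a).

-log(w)/140 - 135*log(w - 7)/847 + 47*log(w - 5)/405 + 1979*log(w + 4)/39204 + 26/(99*w + 396) + C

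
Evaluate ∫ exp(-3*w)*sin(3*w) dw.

Let I denote the integral. Integrate by parts with u = sin(3*w), dv = exp(-3*w) dw, so v = -exp(-3*w)/3: I = -exp(-3*w)*sin(3*w)/3 + ∫ exp(-3*w)*cos(3*w) dw.
Apply parts again with u = cos(3*w), dv = exp(-3*w) dw: ∫ exp(-3*w)*cos(3*w) dw = -exp(-3*w)*cos(3*w)/3 − I. Substituting back brings back I: I = -exp(-3*w)*sin(3*w)/3 - exp(-3*w)*cos(3*w)/3 − I.
Solving for I: (1 + 1)·I equals the remaining terms, so I = (1/2)·(-exp(-3*w)*sin(3*w)/3 - exp(-3*w)*cos(3*w)/3).

-exp(-3*w)*sin(3*w)/6 - exp(-3*w)*cos(3*w)/6 + C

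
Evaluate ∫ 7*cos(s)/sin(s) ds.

Let u = sin(s), so du = (cos(s)) ds.
Rewriting, the integral becomes 7·∫ 1/u du = 7·log(u).
Substituting back, u = sin(s).

7*log(sin(s)) + C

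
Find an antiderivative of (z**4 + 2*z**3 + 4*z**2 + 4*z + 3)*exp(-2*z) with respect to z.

(-z**4 - 4*z**3 - 10*z**2 - 14*z - 10)*exp(-2*z)/2 + C

Use integration by parts with u = z**4 + 2*z**3 + 4*z**2 + 4*z + 3, dv = exp(-2*z) dz, so v = -exp(-2*z)/2.
Apply parts 4 times (tabular method): alternate signs, differentiate u down to 0, integrate dv up.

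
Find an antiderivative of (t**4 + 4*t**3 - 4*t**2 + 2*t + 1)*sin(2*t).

Use integration by parts with u = t**4 + 4*t**3 - 4*t**2 + 2*t + 1, dv = sin(2*t) dt, so v = -cos(2*t)/2.
Apply parts 4 times (tabular method): alternate signs, differentiate u down to 0, integrate dv up.

-t**4*cos(2*t)/2 + t**3*sin(2*t) - 2*t**3*cos(2*t) + 3*t**2*sin(2*t) + 7*t**2*cos(2*t)/2 - 7*t*sin(2*t)/2 + 2*t*cos(2*t) - sin(2*t) - 9*cos(2*t)/4 + C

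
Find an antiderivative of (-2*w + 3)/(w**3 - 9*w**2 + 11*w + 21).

Factor the denominator: (w - 7)*(w - 3)*(w + 1).
Partial-fraction decomposition: 5/(32*(w + 1)) + 3/(16*(w - 3)) - 11/(32*(w - 7)).
Integrate each term: A/(w−a) contributes A·log|w−a|.

-11*log(w - 7)/32 + 3*log(w - 3)/16 + 5*log(w + 1)/32 + C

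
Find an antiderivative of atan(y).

y*atan(y) - log(y**2 + 1)/2 + C

Use integration by parts with u = arctan(y), dv = dy.
Then du = 1/(y**2 + 1) dy.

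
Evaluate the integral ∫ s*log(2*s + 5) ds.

Use integration by parts with u = log(2*s + 5), dv = s ds.
Then du = 2/(2*s + 5) ds and v = s**2/2.

s**2*log(2*s + 5)/2 - s**2/4 + 5*s/4 - 25*log(2*s + 5)/8 + C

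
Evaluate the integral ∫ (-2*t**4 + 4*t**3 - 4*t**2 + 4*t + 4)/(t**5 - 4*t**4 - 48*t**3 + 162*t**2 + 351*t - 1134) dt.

Factor the denominator: (t - 7)*(t - 3)**2*(t + 3)*(t + 6).
Partial-fraction decomposition: -3620/(3159*(t + 6)) + 157/(540*(t + 3)) + 2267/(3888*(t - 3)) + 37/(108*(t - 3)**2) - 1797/(1040*(t - 7)).
Integrate each term; A/(t−a) gives A·log|t−a|; A/(t−a)² gives −A/(t−a).

-1797*log(t - 7)/1040 + 2267*log(t - 3)/3888 + 157*log(t + 3)/540 - 3620*log(t + 6)/3159 - 37/(108*t - 324) + C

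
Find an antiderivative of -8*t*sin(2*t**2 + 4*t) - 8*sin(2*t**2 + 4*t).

Let u = 2*t**2 + 4*t, so du = (4*t + 4) dt.
Rewriting, the integral becomes -2·∫ sin(u) du = -2·-cos(u).
Substituting back, u = 2*t**2 + 4*t.

2*cos(2*t**2 + 4*t) + C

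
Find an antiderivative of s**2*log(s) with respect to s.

Use integration by parts with u = log(s), dv = s**2 ds.
Then du = 1/s ds and v = s**3/3.

s**3*log(s)/3 - s**3/9 + C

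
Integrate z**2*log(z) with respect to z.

z**3*log(z)/3 - z**3/9 + C

Use integration by parts with u = log(z), dv = z**2 dz.
Then du = 1/z dz and v = z**3/3.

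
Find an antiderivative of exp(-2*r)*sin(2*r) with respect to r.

-exp(-2*r)*sin(2*r)/4 - exp(-2*r)*cos(2*r)/4 + C

Let I denote the integral. Integrate by parts with u = sin(2*r), dv = exp(-2*r) dr, so v = -exp(-2*r)/2: I = -exp(-2*r)*sin(2*r)/2 + ∫ exp(-2*r)*cos(2*r) dr.
Apply parts again with u = cos(2*r), dv = exp(-2*r) dr: ∫ exp(-2*r)*cos(2*r) dr = -exp(-2*r)*cos(2*r)/2 − I. Substituting back brings back I: I = -exp(-2*r)*sin(2*r)/2 - exp(-2*r)*cos(2*r)/2 − I.
Solving for I: (1 + 1)·I equals the remaining terms, so I = (1/2)·(-exp(-2*r)*sin(2*r)/2 - exp(-2*r)*cos(2*r)/2).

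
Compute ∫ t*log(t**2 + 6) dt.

t**2*log(t**2 + 6)/2 - t**2/2 + 3*log(t**2 + 6) + C

Let u = t**2 + 6, so du = (2*t) dt.
The integral becomes (1/2)·∫ log(u) du; integrate by parts with u′=log(u), dv′=du.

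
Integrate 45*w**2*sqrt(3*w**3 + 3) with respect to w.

Let u = 3*w**3 + 3, so du = (9*w**2) dw.
Rewriting, the integral becomes 5·∫ √u du = 5·(2/3)u^(3/2).
Substituting back, u = 3*w**3 + 3.

10*(3*w**3 + 3)**(3/2)/3 + C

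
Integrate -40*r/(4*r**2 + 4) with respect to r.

-5*log(4*r**2 + 4) + C

Let u = 4*r**2 + 4, so du = (8*r) dr.
Rewriting, the integral becomes -5·∫ 1/u du = -5·log(u).
Substituting back, u = 4*r**2 + 4.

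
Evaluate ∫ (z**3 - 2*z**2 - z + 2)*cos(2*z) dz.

z**3*sin(2*z)/2 - z**2*sin(2*z) + 3*z**2*cos(2*z)/4 - 5*z*sin(2*z)/4 - z*cos(2*z) + 3*sin(2*z)/2 - 5*cos(2*z)/8 + C

Use integration by parts with u = z**3 - 2*z**2 - z + 2, dv = cos(2*z) dz, so v = sin(2*z)/2.
Apply parts 3 times (tabular method): alternate signs, differentiate u down to 0, integrate dv up.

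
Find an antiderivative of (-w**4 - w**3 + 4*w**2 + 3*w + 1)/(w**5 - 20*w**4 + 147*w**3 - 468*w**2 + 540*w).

log(w)/540 + 245*log(w - 6)/4 - 317*log(w - 5)/5 + 31*log(w - 3)/27 + 1349/(18*w - 108) + C

Factor the denominator: w*(w - 6)**2*(w - 5)*(w - 3).
Partial-fraction decomposition: 31/(27*(w - 3)) - 317/(5*(w - 5)) + 245/(4*(w - 6)) - 1349/(18*(w - 6)**2) + 1/(540*w).
Integrate each term; A/(w−a) gives A·log|w−a|; A/(w−a)² gives −A/(w−a).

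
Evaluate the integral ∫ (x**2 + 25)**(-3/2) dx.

Substitute x = 5·tan(θ), so dx = 5·sec(θ)^2 dθ and the radical becomes sqrt(x**2 + 25) = 5·sec(θ) by the Pythagorean identity.
Integrate the resulting trig expression in θ, then back-substitute tan(θ) = x/5, sec(θ) = sqrt(x**2 + 25)/5 (absorbing any constant into C).

x/(25*sqrt(x**2 + 25)) + C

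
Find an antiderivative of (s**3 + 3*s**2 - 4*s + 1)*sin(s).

Use integration by parts with u = s**3 + 3*s**2 - 4*s + 1, dv = sin(s) ds, so v = -cos(s).
Apply parts 3 times (tabular method): alternate signs, differentiate u down to 0, integrate dv up.

-s**3*cos(s) + 3*s**2*sin(s) - 3*s**2*cos(s) + 6*s*sin(s) + 10*s*cos(s) - 10*sin(s) + 5*cos(s) + C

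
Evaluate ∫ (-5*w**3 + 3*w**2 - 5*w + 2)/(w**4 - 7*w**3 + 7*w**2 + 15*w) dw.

2*log(w)/15 - 191*log(w - 5)/20 + 121*log(w - 3)/24 - 5*log(w + 1)/8 + C

Factor the denominator: w*(w - 5)*(w - 3)*(w + 1).
Partial-fraction decomposition: -5/(8*(w + 1)) + 121/(24*(w - 3)) - 191/(20*(w - 5)) + 2/(15*w).
Integrate each term: A/(w−a) contributes A·log|w−a|.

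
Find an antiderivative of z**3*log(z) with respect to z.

Use integration by parts with u = log(z), dv = z**3 dz.
Then du = 1/z dz and v = z**4/4.

z**4*log(z)/4 - z**4/16 + C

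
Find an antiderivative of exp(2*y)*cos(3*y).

Let I denote the integral. Integrate by parts with u = cos(3*y), dv = exp(2*y) dy, so v = exp(2*y)/2: I = exp(2*y)*cos(3*y)/2 + (3/2)·∫ exp(2*y)*sin(3*y) dy.
Apply parts again with u = sin(3*y), dv = exp(2*y) dy: ∫ exp(2*y)*sin(3*y) dy = exp(2*y)*sin(3*y)/2 − (3/2)·I. Substituting back brings back I: I = 3*exp(2*y)*sin(3*y)/4 + exp(2*y)*cos(3*y)/2 − (9/4)·I.
Solving for I: (1 + 9/4)·I equals the remaining terms, so I = (4/13)·(3*exp(2*y)*sin(3*y)/4 + exp(2*y)*cos(3*y)/2).

3*exp(2*y)*sin(3*y)/13 + 2*exp(2*y)*cos(3*y)/13 + C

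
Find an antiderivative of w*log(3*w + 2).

w**2*log(3*w + 2)/2 - w**2/4 + w/3 - 2*log(3*w + 2)/9 + C

Use integration by parts with u = log(3*w + 2), dv = w dw.
Then du = 3/(3*w + 2) dw and v = w**2/2.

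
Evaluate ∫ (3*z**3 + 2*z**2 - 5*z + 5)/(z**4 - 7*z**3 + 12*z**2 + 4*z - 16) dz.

209*log(z - 4)/20 - 29*log(z - 2)/4 - log(z + 1)/5 + 9/(2*z - 4) + C

Factor the denominator: (z - 4)*(z - 2)**2*(z + 1).
Partial-fraction decomposition: -1/(5*(z + 1)) - 29/(4*(z - 2)) - 9/(2*(z - 2)**2) + 209/(20*(z - 4)).
Integrate each term; A/(z−a) gives A·log|z−a|; A/(z−a)² gives −A/(z−a).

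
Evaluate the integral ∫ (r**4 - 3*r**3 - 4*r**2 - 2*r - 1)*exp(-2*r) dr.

(-4*r**4 + 4*r**3 + 22*r**2 + 30*r + 19)*exp(-2*r)/8 + C

Use integration by parts with u = r**4 - 3*r**3 - 4*r**2 - 2*r - 1, dv = exp(-2*r) dr, so v = -exp(-2*r)/2.
Apply parts 4 times (tabular method): alternate signs, differentiate u down to 0, integrate dv up.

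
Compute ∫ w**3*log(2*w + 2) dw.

Use integration by parts with u = log(2*w + 2), dv = w**3 dw.
Then du = 2/(2*w + 2) dw and v = w**4/4.

w**4*log(2*w + 2)/4 - w**4/16 + w**3/12 - w**2/8 + w/4 - log(w + 1)/4 + C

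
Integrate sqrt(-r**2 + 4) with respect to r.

r*sqrt(-r**2 + 4)/2 + 2*asin(r/2) + C

Substitute r = 2·sin(θ), so dr = 2·cos(θ) dθ and the radical becomes sqrt(-r**2 + 4) = 2·cos(θ) by the Pythagorean identity.
Integrate the resulting trig expression in θ, then back-substitute θ = asin(r/2), sin(θ) = r/2, cos(θ) = sqrt(-r**2 + 4)/2 (absorbing any constant into C).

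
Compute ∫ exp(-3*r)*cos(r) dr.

exp(-3*r)*sin(r)/10 - 3*exp(-3*r)*cos(r)/10 + C

Let I denote the integral. Integrate by parts with u = cos(r), dv = exp(-3*r) dr, so v = -exp(-3*r)/3: I = -exp(-3*r)*cos(r)/3 − (1/3)·∫ exp(-3*r)*sin(r) dr.
Apply parts again with u = sin(r), dv = exp(-3*r) dr: ∫ exp(-3*r)*sin(r) dr = -exp(-3*r)*sin(r)/3 + (1/3)·I. Substituting back brings back I: I = exp(-3*r)*sin(r)/9 - exp(-3*r)*cos(r)/3 − (1/9)·I.
Solving for I: (1 + 1/9)·I equals the remaining terms, so I = (9/10)·(exp(-3*r)*sin(r)/9 - exp(-3*r)*cos(r)/3).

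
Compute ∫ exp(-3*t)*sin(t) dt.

Let I denote the integral. Integrate by parts with u = sin(t), dv = exp(-3*t) dt, so v = -exp(-3*t)/3: I = -exp(-3*t)*sin(t)/3 + (1/3)·∫ exp(-3*t)*cos(t) dt.
Apply parts again with u = cos(t), dv = exp(-3*t) dt: ∫ exp(-3*t)*cos(t) dt = -exp(-3*t)*cos(t)/3 − (1/3)·I. Substituting back brings back I: I = -exp(-3*t)*sin(t)/3 - exp(-3*t)*cos(t)/9 − (1/9)·I.
Solving for I: (1 + 1/9)·I equals the remaining terms, so I = (9/10)·(-exp(-3*t)*sin(t)/3 - exp(-3*t)*cos(t)/9).

-3*exp(-3*t)*sin(t)/10 - exp(-3*t)*cos(t)/10 + C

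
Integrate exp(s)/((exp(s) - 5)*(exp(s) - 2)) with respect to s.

Let u = e^s, du = e^s ds.
The integral becomes ∫ du/((u-2)(u-5)); decompose into partial fractions.

log(exp(s) - 5)/3 - log(exp(s) - 2)/3 + C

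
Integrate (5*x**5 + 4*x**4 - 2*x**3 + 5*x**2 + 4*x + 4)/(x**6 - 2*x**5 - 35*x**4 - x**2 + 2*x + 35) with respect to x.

Factor the denominator: (x - 7)*(x - 1)*(x + 1)*(x + 5)*(x**2 + 1).
Partial-fraction decomposition: (3*x + 1)/(20*(x**2 + 1)) + 491/(288*(x + 5)) + 3/(64*(x + 1)) - 5/(36*(x - 1)) + 9323/(2880*(x - 7)).
Integrate each term; A/(x−a) gives A·log|x−a|; the (Bx+D)/(x²+p²) term gives a log and an atan.

9323*log(x - 7)/2880 - 5*log(x - 1)/36 + 3*log(x + 1)/64 + 491*log(x + 5)/288 + 3*log(x**2 + 1)/40 + atan(x)/20 + C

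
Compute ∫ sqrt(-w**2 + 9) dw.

w*sqrt(-w**2 + 9)/2 + 9*asin(w/3)/2 + C

Substitute w = 3·sin(θ), so dw = 3·cos(θ) dθ and the radical becomes sqrt(-w**2 + 9) = 3·cos(θ) by the Pythagorean identity.
Integrate the resulting trig expression in θ, then back-substitute θ = asin(w/3), sin(θ) = w/3, cos(θ) = sqrt(-w**2 + 9)/3 (absorbing any constant into C).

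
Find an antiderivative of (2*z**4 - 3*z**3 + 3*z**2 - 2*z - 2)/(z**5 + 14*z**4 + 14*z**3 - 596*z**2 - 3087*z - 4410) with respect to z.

244*log(z - 7)/1365 - 137*log(z + 3)/120 + 427*log(z + 5)/12 - 3358*log(z + 6)/39 + 2995*log(z + 7)/56 + C

Factor the denominator: (z - 7)*(z + 3)*(z + 5)*(z + 6)*(z + 7).
Partial-fraction decomposition: 2995/(56*(z + 7)) - 3358/(39*(z + 6)) + 427/(12*(z + 5)) - 137/(120*(z + 3)) + 244/(1365*(z - 7)).
Integrate each term: A/(z−a) contributes A·log|z−a|.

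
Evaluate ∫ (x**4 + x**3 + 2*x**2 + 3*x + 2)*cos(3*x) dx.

x**4*sin(3*x)/3 + x**3*sin(3*x)/3 + 4*x**3*cos(3*x)/9 + 2*x**2*sin(3*x)/9 + x**2*cos(3*x)/3 + 7*x*sin(3*x)/9 + 4*x*cos(3*x)/27 + 50*sin(3*x)/81 + 7*cos(3*x)/27 + C

Use integration by parts with u = x**4 + x**3 + 2*x**2 + 3*x + 2, dv = cos(3*x) dx, so v = sin(3*x)/3.
Apply parts 4 times (tabular method): alternate signs, differentiate u down to 0, integrate dv up.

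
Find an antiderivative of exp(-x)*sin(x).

-exp(-x)*sin(x)/2 - exp(-x)*cos(x)/2 + C

Let I denote the integral. Integrate by parts with u = sin(x), dv = exp(-x) dx, so v = -exp(-x): I = -exp(-x)*sin(x) + ∫ exp(-x)*cos(x) dx.
Apply parts again with u = cos(x), dv = exp(-x) dx: ∫ exp(-x)*cos(x) dx = -exp(-x)*cos(x) − I. Substituting back brings back I: I = -exp(-x)*sin(x) - exp(-x)*cos(x) − I.
Solving for I: (1 + 1)·I equals the remaining terms, so I = (1/2)·(-exp(-x)*sin(x) - exp(-x)*cos(x)).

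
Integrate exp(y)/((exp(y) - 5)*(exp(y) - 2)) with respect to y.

log(exp(y) - 5)/3 - log(exp(y) - 2)/3 + C

Let u = e^y, du = e^y dy.
The integral becomes ∫ du/((u-5)(u-2)); decompose into partial fractions.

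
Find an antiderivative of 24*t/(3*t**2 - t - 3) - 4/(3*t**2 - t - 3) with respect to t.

4*log(3*t**2 - t - 3) + C

Let u = 3*t**2 - t - 3, so du = (6*t - 1) dt.
Rewriting, the integral becomes 4·∫ 1/u du = 4·log(u).
Substituting back, u = 3*t**2 - t - 3.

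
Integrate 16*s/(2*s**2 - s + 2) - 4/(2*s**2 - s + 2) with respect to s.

Let u = 2*s**2 - s + 2, so du = (4*s - 1) ds.
Rewriting, the integral becomes 4·∫ 1/u du = 4·log(u).
Substituting back, u = 2*s**2 - s + 2.

4*log(2*s**2 - s + 2) + C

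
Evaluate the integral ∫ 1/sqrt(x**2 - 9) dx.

log(x + sqrt(x**2 - 9)) + C

Substitute x = 3·sec(θ), so dx = 3·sec(θ)*tan(θ) dθ and the radical becomes sqrt(x**2 - 9) = 3·tan(θ) by the Pythagorean identity.
Integrate the resulting trig expression in θ, then back-substitute sec(θ) = x/3, tan(θ) = sqrt(x**2 - 9)/3 (absorbing any constant into C).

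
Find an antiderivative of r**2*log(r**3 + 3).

r**3*log(r**3 + 3)/3 - r**3/3 + log(r**3 + 3) + C

Let u = r**3 + 3, so du = (3*r**2) dr.
The integral becomes (1/3)·∫ log(u) du; integrate by parts with u′=log(u), dv′=du.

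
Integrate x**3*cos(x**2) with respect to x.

Let u = x², du = 2x dx; rewrite as (1/2)∫ u^1·cos(1u) du.
Now integrate by parts 1 time.

x**2*sin(x**2)/2 + cos(x**2)/2 + C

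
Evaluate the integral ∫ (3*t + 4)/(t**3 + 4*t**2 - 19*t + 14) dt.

Factor the denominator: (t - 2)*(t - 1)*(t + 7).
Partial-fraction decomposition: -17/(72*(t + 7)) - 7/(8*(t - 1)) + 10/(9*(t - 2)).
Integrate each term: A/(t−a) contributes A·log|t−a|.

10*log(t - 2)/9 - 7*log(t - 1)/8 - 17*log(t + 7)/72 + C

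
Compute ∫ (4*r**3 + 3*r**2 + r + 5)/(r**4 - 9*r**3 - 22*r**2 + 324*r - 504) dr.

1531*log(r - 7)/65 - 983*log(r - 6)/48 + 51*log(r - 2)/160 + 757*log(r + 6)/1248 + C

Factor the denominator: (r - 7)*(r - 6)*(r - 2)*(r + 6).
Partial-fraction decomposition: 757/(1248*(r + 6)) + 51/(160*(r - 2)) - 983/(48*(r - 6)) + 1531/(65*(r - 7)).
Integrate each term: A/(r−a) contributes A·log|r−a|.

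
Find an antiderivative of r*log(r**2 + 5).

r**2*log(r**2 + 5)/2 - r**2/2 + 5*log(r**2 + 5)/2 + C

Let u = r**2 + 5, so du = (2*r) dr.
The integral becomes (1/2)·∫ log(u) du; integrate by parts with u′=log(u), dv′=du.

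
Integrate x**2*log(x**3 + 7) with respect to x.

x**3*log(x**3 + 7)/3 - x**3/3 + 7*log(x**3 + 7)/3 + C

Let u = x**3 + 7, so du = (3*x**2) dx.
The integral becomes (1/3)·∫ log(u) du; integrate by parts with u′=log(u), dv′=du.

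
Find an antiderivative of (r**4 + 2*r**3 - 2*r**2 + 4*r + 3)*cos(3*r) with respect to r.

Use integration by parts with u = r**4 + 2*r**3 - 2*r**2 + 4*r + 3, dv = cos(3*r) dr, so v = sin(3*r)/3.
Apply parts 4 times (tabular method): alternate signs, differentiate u down to 0, integrate dv up.

r**4*sin(3*r)/3 + 2*r**3*sin(3*r)/3 + 4*r**3*cos(3*r)/9 - 10*r**2*sin(3*r)/9 + 2*r**2*cos(3*r)/3 + 8*r*sin(3*r)/9 - 20*r*cos(3*r)/27 + 101*sin(3*r)/81 + 8*cos(3*r)/27 + C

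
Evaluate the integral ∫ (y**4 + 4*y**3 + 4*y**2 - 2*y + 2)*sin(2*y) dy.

Use integration by parts with u = y**4 + 4*y**3 + 4*y**2 - 2*y + 2, dv = sin(2*y) dy, so v = -cos(2*y)/2.
Apply parts 4 times (tabular method): alternate signs, differentiate u down to 0, integrate dv up.

-y**4*cos(2*y)/2 + y**3*sin(2*y) - 2*y**3*cos(2*y) + 3*y**2*sin(2*y) - y**2*cos(2*y)/2 + y*sin(2*y)/2 + 4*y*cos(2*y) - 2*sin(2*y) - 3*cos(2*y)/4 + C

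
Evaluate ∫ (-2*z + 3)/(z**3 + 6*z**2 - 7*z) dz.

Factor the denominator: z*(z - 1)*(z + 7).
Partial-fraction decomposition: 17/(56*(z + 7)) + 1/(8*(z - 1)) - 3/(7*z).
Integrate each term: A/(z−a) contributes A·log|z−a|.

-3*log(z)/7 + log(z - 1)/8 + 17*log(z + 7)/56 + C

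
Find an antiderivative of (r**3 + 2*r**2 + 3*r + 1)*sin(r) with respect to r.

-r**3*cos(r) + 3*r**2*sin(r) - 2*r**2*cos(r) + 4*r*sin(r) + 3*r*cos(r) - 3*sin(r) + 3*cos(r) + C

Use integration by parts with u = r**3 + 2*r**2 + 3*r + 1, dv = sin(r) dr, so v = -cos(r).
Apply parts 3 times (tabular method): alternate signs, differentiate u down to 0, integrate dv up.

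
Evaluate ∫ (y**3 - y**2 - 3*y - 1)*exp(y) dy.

(y**3 - 4*y**2 + 5*y - 6)*exp(y) + C

Use integration by parts with u = y**3 - y**2 - 3*y - 1, dv = exp(y) dy, so v = exp(y).
Apply parts 3 times (tabular method): alternate signs, differentiate u down to 0, integrate dv up.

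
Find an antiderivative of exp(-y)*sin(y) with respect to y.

Let I denote the integral. Integrate by parts with u = sin(y), dv = exp(-y) dy, so v = -exp(-y): I = -exp(-y)*sin(y) + ∫ exp(-y)*cos(y) dy.
Apply parts again with u = cos(y), dv = exp(-y) dy: ∫ exp(-y)*cos(y) dy = -exp(-y)*cos(y) − I. Substituting back brings back I: I = -exp(-y)*sin(y) - exp(-y)*cos(y) − I.
Solving for I: (1 + 1)·I equals the remaining terms, so I = (1/2)·(-exp(-y)*sin(y) - exp(-y)*cos(y)).

-exp(-y)*sin(y)/2 - exp(-y)*cos(y)/2 + C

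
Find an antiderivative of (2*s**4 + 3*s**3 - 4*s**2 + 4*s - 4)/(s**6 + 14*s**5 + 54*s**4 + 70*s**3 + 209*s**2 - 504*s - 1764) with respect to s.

Factor the denominator: (s - 2)*(s + 2)*(s + 7)**2*(s**2 + 9).
Partial-fraction decomposition: (1818*s - 2431)/(21866*(s**2 + 9)) - 37117/(340605*(s + 7)) + 709/(522*(s + 7)**2) + 1/(65*(s + 2)) + 11/(1053*(s - 2)).
Integrate each term; A/(s−a) gives A·log|s−a|; the (Bs+D)/(s²+p²) term gives a log and an atan.

11*log(s - 2)/1053 + log(s + 2)/65 - 37117*log(s + 7)/340605 + 909*log(s**2 + 9)/21866 - 187*atan(s/3)/5046 - 709/(522*s + 3654) + C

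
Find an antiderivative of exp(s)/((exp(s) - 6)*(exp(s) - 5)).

log(exp(s) - 6) - log(exp(s) - 5) + C

Let u = e^s, du = e^s ds.
The integral becomes ∫ du/((u-6)(u-5)); decompose into partial fractions.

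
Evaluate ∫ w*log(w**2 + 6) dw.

Let u = w**2 + 6, so du = (2*w) dw.
The integral becomes (1/2)·∫ log(u) du; integrate by parts with u′=log(u), dv′=du.

w**2*log(w**2 + 6)/2 - w**2/2 + 3*log(w**2 + 6) + C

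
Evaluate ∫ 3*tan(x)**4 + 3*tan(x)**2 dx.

Let u = tan(x), so du = (tan(x)**2 + 1) dx.
Rewriting, the integral becomes 3·∫ u^2 du = 3·u^3/3.
Substituting back, u = tan(x).

tan(x)**3 + C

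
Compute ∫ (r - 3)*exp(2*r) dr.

(2*r - 7)*exp(2*r)/4 + C

Use integration by parts with u = r - 3, dv = exp(2*r) dr, so v = exp(2*r)/2.
Apply parts 1 times (tabular method): alternate signs, differentiate u down to 0, integrate dv up.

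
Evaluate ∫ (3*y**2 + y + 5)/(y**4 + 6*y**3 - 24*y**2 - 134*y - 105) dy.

Factor the denominator: (y - 5)*(y + 1)*(y + 3)*(y + 7).
Partial-fraction decomposition: -145/(288*(y + 7)) + 29/(64*(y + 3)) - 7/(72*(y + 1)) + 85/(576*(y - 5)).
Integrate each term: A/(y−a) contributes A·log|y−a|.

85*log(y - 5)/576 - 7*log(y + 1)/72 + 29*log(y + 3)/64 - 145*log(y + 7)/288 + C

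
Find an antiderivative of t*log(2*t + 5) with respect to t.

Use integration by parts with u = log(2*t + 5), dv = t dt.
Then du = 2/(2*t + 5) dt and v = t**2/2.

t**2*log(2*t + 5)/2 - t**2/4 + 5*t/4 - 25*log(2*t + 5)/8 + C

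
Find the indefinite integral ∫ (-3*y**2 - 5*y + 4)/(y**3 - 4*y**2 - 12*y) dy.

Factor the denominator: y*(y - 6)*(y + 2).
Partial-fraction decomposition: 1/(8*(y + 2)) - 67/(24*(y - 6)) - 1/(3*y).
Integrate each term: A/(y−a) contributes A·log|y−a|.

-log(y)/3 - 67*log(y - 6)/24 + log(y + 2)/8 + C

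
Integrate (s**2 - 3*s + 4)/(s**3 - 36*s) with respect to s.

-log(s)/9 + 11*log(s - 6)/36 + 29*log(s + 6)/36 + C

Factor the denominator: s*(s - 6)*(s + 6).
Partial-fraction decomposition: 29/(36*(s + 6)) + 11/(36*(s - 6)) - 1/(9*s).
Integrate each term: A/(s−a) contributes A·log|s−a|.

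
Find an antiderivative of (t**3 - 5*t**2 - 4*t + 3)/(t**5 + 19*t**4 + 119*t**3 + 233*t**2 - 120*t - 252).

-5*log(t - 1)/784 - log(t + 1)/300 + 14227*log(t + 6)/1225 - 557*log(t + 7)/48 + 369/(35*t + 210) + C

Factor the denominator: (t - 1)*(t + 1)*(t + 6)**2*(t + 7).
Partial-fraction decomposition: -557/(48*(t + 7)) + 14227/(1225*(t + 6)) - 369/(35*(t + 6)**2) - 1/(300*(t + 1)) - 5/(784*(t - 1)).
Integrate each term; A/(t−a) gives A·log|t−a|; A/(t−a)² gives −A/(t−a).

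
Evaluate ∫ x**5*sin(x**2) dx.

Let u = x², du = 2x dx; rewrite as (1/2)∫ u^2·sin(1u) du.
Now integrate by parts 2 times.

-x**4*cos(x**2)/2 + x**2*sin(x**2) + cos(x**2) + C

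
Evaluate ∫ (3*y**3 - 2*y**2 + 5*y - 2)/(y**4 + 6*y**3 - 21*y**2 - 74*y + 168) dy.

38*log(y - 3)/35 - 4*log(y - 2)/9 - 41*log(y + 4)/21 + 194*log(y + 7)/45 + C

Factor the denominator: (y - 3)*(y - 2)*(y + 4)*(y + 7).
Partial-fraction decomposition: 194/(45*(y + 7)) - 41/(21*(y + 4)) - 4/(9*(y - 2)) + 38/(35*(y - 3)).
Integrate each term: A/(y−a) contributes A·log|y−a|.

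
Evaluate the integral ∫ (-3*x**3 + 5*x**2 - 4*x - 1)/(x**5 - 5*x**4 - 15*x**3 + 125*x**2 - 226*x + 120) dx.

-43*log(x - 4)/18 + 49*log(x - 3)/16 - 13*log(x - 2)/14 + log(x - 1)/12 + 173*log(x + 5)/1008 + C

Factor the denominator: (x - 4)*(x - 3)*(x - 2)*(x - 1)*(x + 5).
Partial-fraction decomposition: 173/(1008*(x + 5)) + 1/(12*(x - 1)) - 13/(14*(x - 2)) + 49/(16*(x - 3)) - 43/(18*(x - 4)).
Integrate each term: A/(x−a) contributes A·log|x−a|.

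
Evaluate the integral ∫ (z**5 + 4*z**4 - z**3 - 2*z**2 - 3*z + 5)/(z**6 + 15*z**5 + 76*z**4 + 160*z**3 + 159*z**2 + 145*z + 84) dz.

5*log(z + 1)/36 - 13*log(z + 3)/10 + 49*log(z + 4)/153 + 1733*log(z + 7)/900 - 18*log(z**2 + 1)/425 - atan(z)/850 + C

Factor the denominator: (z + 1)*(z + 3)*(z + 4)*(z + 7)*(z**2 + 1).
Partial-fraction decomposition: -(72*z + 1)/(850*(z**2 + 1)) + 1733/(900*(z + 7)) + 49/(153*(z + 4)) - 13/(10*(z + 3)) + 5/(36*(z + 1)).
Integrate each term; A/(z−a) gives A·log|z−a|; the (Bz+D)/(z²+p²) term gives a log and an atan.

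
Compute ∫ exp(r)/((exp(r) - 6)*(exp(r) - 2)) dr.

Let u = e^r, du = e^r dr.
The integral becomes ∫ du/((u-6)(u-2)); decompose into partial fractions.

log(exp(r) - 6)/4 - log(exp(r) - 2)/4 + C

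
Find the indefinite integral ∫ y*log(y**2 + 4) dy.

y**2*log(y**2 + 4)/2 - y**2/2 + 2*log(y**2 + 4) + C

Let u = y**2 + 4, so du = (2*y) dy.
The integral becomes (1/2)·∫ log(u) du; integrate by parts with u′=log(u), dv′=du.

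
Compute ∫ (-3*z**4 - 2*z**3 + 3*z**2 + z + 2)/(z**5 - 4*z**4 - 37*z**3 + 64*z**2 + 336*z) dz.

log(z)/168 - 703*log(z - 7)/210 + 421*log(z - 4)/336 + 163*log(z + 3)/210 - 27*log(z + 4)/16 + C

Factor the denominator: z*(z - 7)*(z - 4)*(z + 3)*(z + 4).
Partial-fraction decomposition: -27/(16*(z + 4)) + 163/(210*(z + 3)) + 421/(336*(z - 4)) - 703/(210*(z - 7)) + 1/(168*z).
Integrate each term: A/(z−a) contributes A·log|z−a|.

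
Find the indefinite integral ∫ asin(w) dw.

w*asin(w) + sqrt(-w**2 + 1) + C

Use integration by parts with u = arcsin(w), dv = dw.
Then du = 1/sqrt(-w**2 + 1) dw.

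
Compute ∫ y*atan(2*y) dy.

y**2*atan(2*y)/2 - y/4 + atan(2*y)/8 + C

Use integration by parts with u = arctan(2*y), dv = y dy.
Then du = 2/(4*y**2 + 1) dy.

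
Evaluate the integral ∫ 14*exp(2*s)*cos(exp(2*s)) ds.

7*sin(exp(2*s)) + C

Let u = exp(2*s), so du = (2*exp(2*s)) ds.
Rewriting, the integral becomes 7·∫ cos(u) du = 7·sin(u).
Substituting back, u = exp(2*s).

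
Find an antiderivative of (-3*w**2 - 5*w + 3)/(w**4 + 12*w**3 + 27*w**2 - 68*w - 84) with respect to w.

Factor the denominator: (w - 2)*(w + 1)*(w + 6)*(w + 7).
Partial-fraction decomposition: 109/(54*(w + 7)) - 15/(8*(w + 6)) - 1/(18*(w + 1)) - 19/(216*(w - 2)).
Integrate each term: A/(w−a) contributes A·log|w−a|.

-19*log(w - 2)/216 - log(w + 1)/18 - 15*log(w + 6)/8 + 109*log(w + 7)/54 + C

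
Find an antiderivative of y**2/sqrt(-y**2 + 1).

-y*sqrt(-y**2 + 1)/2 + asin(y)/2 + C

Substitute y = sin(θ), so dy = cos(θ) dθ and the radical becomes sqrt(-y**2 + 1) = cos(θ) by the Pythagorean identity.
Integrate the resulting trig expression in θ, then back-substitute θ = asin(y), sin(θ) = y, cos(θ) = sqrt(-y**2 + 1) (absorbing any constant into C).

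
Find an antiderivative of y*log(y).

Use integration by parts with u = log(y), dv = y dy.
Then du = 1/y dy and v = y**2/2.

y**2*log(y)/2 - y**2/4 + C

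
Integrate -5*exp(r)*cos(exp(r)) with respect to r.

Let u = exp(r), so du = (exp(r)) dr.
Rewriting, the integral becomes -5·∫ cos(u) du = -5·sin(u).
Substituting back, u = exp(r).

-5*sin(exp(r)) + C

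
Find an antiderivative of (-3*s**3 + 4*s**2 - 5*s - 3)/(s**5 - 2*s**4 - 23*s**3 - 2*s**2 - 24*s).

Factor the denominator: s*(s - 6)*(s + 4)*(s**2 + 1).
Partial-fraction decomposition: -(179*s - 36)/(629*(s**2 + 1)) + 273/(680*(s + 4)) - 179/(740*(s - 6)) + 1/(8*s).
Integrate each term; A/(s−a) gives A·log|s−a|; the (Bs+D)/(s²+p²) term gives a log and an atan.

log(s)/8 - 179*log(s - 6)/740 + 273*log(s + 4)/680 - 179*log(s**2 + 1)/1258 + 36*atan(s)/629 + C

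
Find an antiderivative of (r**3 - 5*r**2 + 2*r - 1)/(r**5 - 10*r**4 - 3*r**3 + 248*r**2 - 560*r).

log(r)/560 + 37*log(r - 7)/252 - 41*log(r - 4)/432 - 29*log(r + 5)/540 - 1/(12*r - 48) + C

Factor the denominator: r*(r - 7)*(r - 4)**2*(r + 5).
Partial-fraction decomposition: -29/(540*(r + 5)) - 41/(432*(r - 4)) + 1/(12*(r - 4)**2) + 37/(252*(r - 7)) + 1/(560*r).
Integrate each term; A/(r−a) gives A·log|r−a|; A/(r−a)² gives −A/(r−a).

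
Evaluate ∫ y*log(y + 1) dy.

Use integration by parts with u = log(y + 1), dv = y dy.
Then du = 1/(y + 1) dy and v = y**2/2.

y**2*log(y + 1)/2 - y**2/4 + y/2 - log(y + 1)/2 + C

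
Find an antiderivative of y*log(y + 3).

y**2*log(y + 3)/2 - y**2/4 + 3*y/2 - 9*log(y + 3)/2 + C

Use integration by parts with u = log(y + 3), dv = y dy.
Then du = 1/(y + 3) dy and v = y**2/2.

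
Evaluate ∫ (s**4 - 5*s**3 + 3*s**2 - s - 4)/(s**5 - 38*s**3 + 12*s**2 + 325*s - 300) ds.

Factor the denominator: (s - 5)*(s - 3)*(s - 1)*(s + 4)*(s + 5).
Partial-fraction decomposition: 221/(80*(s + 5)) - 208/(105*(s + 4)) - 1/(40*(s - 1)) + 17/(112*(s - 3)) + 11/(120*(s - 5)).
Integrate each term: A/(s−a) contributes A·log|s−a|.

11*log(s - 5)/120 + 17*log(s - 3)/112 - log(s - 1)/40 - 208*log(s + 4)/105 + 221*log(s + 5)/80 + C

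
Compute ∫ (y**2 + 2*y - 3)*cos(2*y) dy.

y**2*sin(2*y)/2 + y*sin(2*y) + y*cos(2*y)/2 - 7*sin(2*y)/4 + cos(2*y)/2 + C

Use integration by parts with u = y**2 + 2*y - 3, dv = cos(2*y) dy, so v = sin(2*y)/2.
Apply parts 2 times (tabular method): alternate signs, differentiate u down to 0, integrate dv up.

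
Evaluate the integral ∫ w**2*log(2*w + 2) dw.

w**3*log(2*w + 2)/3 - w**3/9 + w**2/6 - w/3 + log(w + 1)/3 + C

Use integration by parts with u = log(2*w + 2), dv = w**2 dw.
Then du = 2/(2*w + 2) dw and v = w**3/3.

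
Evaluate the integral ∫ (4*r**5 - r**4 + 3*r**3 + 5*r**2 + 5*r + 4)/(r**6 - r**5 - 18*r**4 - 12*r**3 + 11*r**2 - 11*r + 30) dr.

443*log(r - 5)/208 - 5*log(r - 1)/24 - 22*log(r + 2)/15 + 55*log(r + 3)/16 + 7*log(r**2 + 1)/130 - 4*atan(r)/65 + C

Factor the denominator: (r - 5)*(r - 1)*(r + 2)*(r + 3)*(r**2 + 1).
Partial-fraction decomposition: (7*r - 4)/(65*(r**2 + 1)) + 55/(16*(r + 3)) - 22/(15*(r + 2)) - 5/(24*(r - 1)) + 443/(208*(r - 5)).
Integrate each term; A/(r−a) gives A·log|r−a|; the (Br+D)/(r²+p²) term gives a log and an atan.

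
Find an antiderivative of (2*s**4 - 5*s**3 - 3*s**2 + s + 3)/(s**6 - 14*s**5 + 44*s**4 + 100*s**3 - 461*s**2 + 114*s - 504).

Factor the denominator: (s - 7)*(s - 6)*(s - 4)*(s + 3)*(s**2 + 1).
Partial-fraction decomposition: -(43*s + 36)/(3145*(s**2 + 1)) - 3/(70*(s + 3)) + 151/(714*(s - 4)) - 157/(74*(s - 6)) + 59/(30*(s - 7)).
Integrate each term; A/(s−a) gives A·log|s−a|; the (Bs+D)/(s²+p²) term gives a log and an atan.

59*log(s - 7)/30 - 157*log(s - 6)/74 + 151*log(s - 4)/714 - 3*log(s + 3)/70 - 43*log(s**2 + 1)/6290 - 36*atan(s)/3145 + C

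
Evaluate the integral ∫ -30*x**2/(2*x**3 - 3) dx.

-5*log(2*x**3 - 3) + C

Let u = 2*x**3 - 3, so du = (6*x**2) dx.
Rewriting, the integral becomes -5·∫ 1/u du = -5·log(u).
Substituting back, u = 2*x**3 - 3.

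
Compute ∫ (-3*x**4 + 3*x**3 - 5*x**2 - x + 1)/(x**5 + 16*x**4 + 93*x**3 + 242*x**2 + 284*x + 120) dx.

Factor the denominator: (x + 1)*(x + 2)**2*(x + 5)*(x + 6).
Partial-fraction decomposition: -4709/(80*(x + 6)) + 2369/(36*(x + 5)) - 1367/(144*(x + 2)) + 89/(12*(x + 2)**2) - 9/(20*(x + 1)).
Integrate each term; A/(x−a) gives A·log|x−a|; A/(x−a)² gives −A/(x−a).

-9*log(x + 1)/20 - 1367*log(x + 2)/144 + 2369*log(x + 5)/36 - 4709*log(x + 6)/80 - 89/(12*x + 24) + C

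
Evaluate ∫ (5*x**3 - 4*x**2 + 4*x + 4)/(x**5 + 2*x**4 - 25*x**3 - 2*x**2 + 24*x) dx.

log(x)/6 + 23*log(x - 4)/50 - 3*log(x - 1)/14 + 9*log(x + 1)/50 - 311*log(x + 6)/525 + C

Factor the denominator: x*(x - 4)*(x - 1)*(x + 1)*(x + 6).
Partial-fraction decomposition: -311/(525*(x + 6)) + 9/(50*(x + 1)) - 3/(14*(x - 1)) + 23/(50*(x - 4)) + 1/(6*x).
Integrate each term: A/(x−a) contributes A·log|x−a|.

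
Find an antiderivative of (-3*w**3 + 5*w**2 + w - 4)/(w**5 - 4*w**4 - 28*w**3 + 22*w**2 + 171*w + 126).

-781*log(w - 7)/2880 + 37*log(w - 3)/480 + 3*log(w + 1)/64 - 38*log(w + 2)/45 + 119*log(w + 3)/120 + C

Factor the denominator: (w - 7)*(w - 3)*(w + 1)*(w + 2)*(w + 3).
Partial-fraction decomposition: 119/(120*(w + 3)) - 38/(45*(w + 2)) + 3/(64*(w + 1)) + 37/(480*(w - 3)) - 781/(2880*(w - 7)).
Integrate each term: A/(w−a) contributes A·log|w−a|.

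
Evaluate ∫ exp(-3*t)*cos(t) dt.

exp(-3*t)*sin(t)/10 - 3*exp(-3*t)*cos(t)/10 + C

Let I denote the integral. Integrate by parts with u = cos(t), dv = exp(-3*t) dt, so v = -exp(-3*t)/3: I = -exp(-3*t)*cos(t)/3 − (1/3)·∫ exp(-3*t)*sin(t) dt.
Apply parts again with u = sin(t), dv = exp(-3*t) dt: ∫ exp(-3*t)*sin(t) dt = -exp(-3*t)*sin(t)/3 + (1/3)·I. Substituting back brings back I: I = exp(-3*t)*sin(t)/9 - exp(-3*t)*cos(t)/3 − (1/9)·I.
Solving for I: (1 + 1/9)·I equals the remaining terms, so I = (9/10)·(exp(-3*t)*sin(t)/9 - exp(-3*t)*cos(t)/3).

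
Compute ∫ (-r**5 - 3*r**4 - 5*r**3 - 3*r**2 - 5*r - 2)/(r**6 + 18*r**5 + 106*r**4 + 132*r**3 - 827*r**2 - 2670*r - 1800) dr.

-95*log(r - 3)/2304 - log(r + 1)/320 + 13*log(r + 4) + 10331*log(r + 5)/256 - 2444*log(r + 6)/45 + 1823/(32*r + 160) + C

Factor the denominator: (r - 3)*(r + 1)*(r + 4)*(r + 5)**2*(r + 6).
Partial-fraction decomposition: -2444/(45*(r + 6)) + 10331/(256*(r + 5)) - 1823/(32*(r + 5)**2) + 13/(r + 4) - 1/(320*(r + 1)) - 95/(2304*(r - 3)).
Integrate each term; A/(r−a) gives A·log|r−a|; A/(r−a)² gives −A/(r−a).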